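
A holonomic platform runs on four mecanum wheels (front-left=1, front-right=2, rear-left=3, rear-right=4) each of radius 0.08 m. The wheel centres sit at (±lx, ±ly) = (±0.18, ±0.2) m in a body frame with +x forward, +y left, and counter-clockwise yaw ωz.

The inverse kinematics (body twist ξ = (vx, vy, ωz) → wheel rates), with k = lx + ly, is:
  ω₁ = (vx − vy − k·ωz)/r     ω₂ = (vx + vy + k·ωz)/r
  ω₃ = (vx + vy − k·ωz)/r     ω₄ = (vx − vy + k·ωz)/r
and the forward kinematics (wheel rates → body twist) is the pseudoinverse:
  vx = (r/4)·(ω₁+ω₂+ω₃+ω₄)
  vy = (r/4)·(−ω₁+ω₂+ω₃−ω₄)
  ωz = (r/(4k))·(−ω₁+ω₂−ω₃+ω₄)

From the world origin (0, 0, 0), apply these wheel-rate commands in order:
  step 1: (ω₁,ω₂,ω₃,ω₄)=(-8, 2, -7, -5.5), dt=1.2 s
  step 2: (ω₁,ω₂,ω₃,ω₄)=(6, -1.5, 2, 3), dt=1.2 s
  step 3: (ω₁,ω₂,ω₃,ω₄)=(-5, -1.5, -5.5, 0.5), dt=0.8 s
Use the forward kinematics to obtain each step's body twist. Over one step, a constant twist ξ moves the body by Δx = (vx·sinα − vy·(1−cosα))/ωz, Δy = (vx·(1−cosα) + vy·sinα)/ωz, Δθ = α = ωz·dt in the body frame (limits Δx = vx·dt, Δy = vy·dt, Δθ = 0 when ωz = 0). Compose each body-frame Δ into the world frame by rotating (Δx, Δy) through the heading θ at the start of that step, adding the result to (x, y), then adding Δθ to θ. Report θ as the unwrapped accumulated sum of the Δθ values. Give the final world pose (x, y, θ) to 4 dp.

step 1: ξ=(vx,vy,ωz)=(-0.3700, 0.1700, 0.6053), dt=1.2 → body Δ=(-0.4769, 0.0323, 0.7263) → world pose (-0.4769, 0.0323, 0.7263)
step 2: ξ=(vx,vy,ωz)=(0.1900, -0.1700, -0.3421), dt=1.2 → body Δ=(0.1804, -0.2445, -0.4105) → world pose (-0.1797, -0.0307, 0.3158)
step 3: ξ=(vx,vy,ωz)=(-0.2300, -0.0500, 0.5000), dt=0.8 → body Δ=(-0.1712, -0.0753, 0.4000) → world pose (-0.3191, -0.1554, 0.7158)

(-0.3191, -0.1554, 0.7158)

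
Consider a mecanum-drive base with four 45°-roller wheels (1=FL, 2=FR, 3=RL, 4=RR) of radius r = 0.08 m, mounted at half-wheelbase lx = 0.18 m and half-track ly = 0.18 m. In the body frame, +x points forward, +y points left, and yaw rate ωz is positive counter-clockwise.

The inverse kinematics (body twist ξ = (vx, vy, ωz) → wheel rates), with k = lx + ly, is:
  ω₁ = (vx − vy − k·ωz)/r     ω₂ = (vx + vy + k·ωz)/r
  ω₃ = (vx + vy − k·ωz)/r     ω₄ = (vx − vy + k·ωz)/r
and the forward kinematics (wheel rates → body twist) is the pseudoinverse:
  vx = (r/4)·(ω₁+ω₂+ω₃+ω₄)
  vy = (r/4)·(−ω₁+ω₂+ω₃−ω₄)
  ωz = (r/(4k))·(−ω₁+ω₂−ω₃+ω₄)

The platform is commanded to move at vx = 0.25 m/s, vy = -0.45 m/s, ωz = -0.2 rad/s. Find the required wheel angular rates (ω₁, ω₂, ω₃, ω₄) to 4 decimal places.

k = lx + ly = 0.18 + 0.18 = 0.3600;  k·ωz = 0.3600·-0.2 = -0.0720
ω₁ (FL) = (vx − vy − k·ωz)/r = 0.7720/0.08 = 9.6500
ω₂ (FR) = (vx + vy + k·ωz)/r = -0.2720/0.08 = -3.4000
ω₃ (RL) = (vx + vy − k·ωz)/r = -0.1280/0.08 = -1.6000
ω₄ (RR) = (vx − vy + k·ωz)/r = 0.6280/0.08 = 7.8500

(9.6500, -3.4000, -1.6000, 7.8500)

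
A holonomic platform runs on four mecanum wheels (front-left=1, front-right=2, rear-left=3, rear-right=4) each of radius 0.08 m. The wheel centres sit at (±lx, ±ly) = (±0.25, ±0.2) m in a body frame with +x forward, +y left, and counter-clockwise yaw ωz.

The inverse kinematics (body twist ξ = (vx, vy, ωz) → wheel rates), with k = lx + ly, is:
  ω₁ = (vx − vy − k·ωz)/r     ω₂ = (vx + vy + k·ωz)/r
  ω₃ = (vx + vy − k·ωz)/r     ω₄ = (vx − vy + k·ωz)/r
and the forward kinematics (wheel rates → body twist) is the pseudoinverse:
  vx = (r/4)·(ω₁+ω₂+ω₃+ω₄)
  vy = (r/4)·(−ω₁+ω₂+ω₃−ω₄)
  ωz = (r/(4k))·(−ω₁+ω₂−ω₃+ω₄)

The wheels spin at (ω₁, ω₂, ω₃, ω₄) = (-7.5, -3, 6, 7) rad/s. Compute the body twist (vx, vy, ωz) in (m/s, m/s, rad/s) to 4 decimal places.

(0.0500, 0.0700, 0.2444)

k = lx + ly = 0.25 + 0.2 = 0.4500
ω₁+ω₂+ω₃+ω₄ = 2.5000  →  vx = (0.08/4)·2.5000 = 0.0500
−ω₁+ω₂+ω₃−ω₄ = 3.5000  →  vy = (0.08/4)·3.5000 = 0.0700
−ω₁+ω₂−ω₃+ω₄ = 5.5000  →  ωz = (0.08/1.8000)·5.5000 = 0.2444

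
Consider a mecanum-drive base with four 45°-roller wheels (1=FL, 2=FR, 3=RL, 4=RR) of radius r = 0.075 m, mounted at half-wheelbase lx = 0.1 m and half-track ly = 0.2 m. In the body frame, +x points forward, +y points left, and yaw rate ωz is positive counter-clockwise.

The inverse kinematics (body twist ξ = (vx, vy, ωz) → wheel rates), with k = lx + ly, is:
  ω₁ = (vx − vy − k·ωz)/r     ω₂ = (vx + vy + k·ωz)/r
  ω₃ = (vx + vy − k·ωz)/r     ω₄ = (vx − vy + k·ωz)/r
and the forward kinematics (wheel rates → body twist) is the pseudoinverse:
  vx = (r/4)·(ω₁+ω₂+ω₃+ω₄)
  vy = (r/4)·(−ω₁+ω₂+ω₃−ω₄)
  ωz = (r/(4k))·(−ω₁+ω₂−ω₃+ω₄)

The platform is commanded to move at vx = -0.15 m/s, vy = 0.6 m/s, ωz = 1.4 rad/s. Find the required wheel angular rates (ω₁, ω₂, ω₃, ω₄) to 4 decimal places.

k = lx + ly = 0.1 + 0.2 = 0.3000;  k·ωz = 0.3000·1.4 = 0.4200
ω₁ (FL) = (vx − vy − k·ωz)/r = -1.1700/0.075 = -15.6000
ω₂ (FR) = (vx + vy + k·ωz)/r = 0.8700/0.075 = 11.6000
ω₃ (RL) = (vx + vy − k·ωz)/r = 0.0300/0.075 = 0.4000
ω₄ (RR) = (vx − vy + k·ωz)/r = -0.3300/0.075 = -4.4000

(-15.6000, 11.6000, 0.4000, -4.4000)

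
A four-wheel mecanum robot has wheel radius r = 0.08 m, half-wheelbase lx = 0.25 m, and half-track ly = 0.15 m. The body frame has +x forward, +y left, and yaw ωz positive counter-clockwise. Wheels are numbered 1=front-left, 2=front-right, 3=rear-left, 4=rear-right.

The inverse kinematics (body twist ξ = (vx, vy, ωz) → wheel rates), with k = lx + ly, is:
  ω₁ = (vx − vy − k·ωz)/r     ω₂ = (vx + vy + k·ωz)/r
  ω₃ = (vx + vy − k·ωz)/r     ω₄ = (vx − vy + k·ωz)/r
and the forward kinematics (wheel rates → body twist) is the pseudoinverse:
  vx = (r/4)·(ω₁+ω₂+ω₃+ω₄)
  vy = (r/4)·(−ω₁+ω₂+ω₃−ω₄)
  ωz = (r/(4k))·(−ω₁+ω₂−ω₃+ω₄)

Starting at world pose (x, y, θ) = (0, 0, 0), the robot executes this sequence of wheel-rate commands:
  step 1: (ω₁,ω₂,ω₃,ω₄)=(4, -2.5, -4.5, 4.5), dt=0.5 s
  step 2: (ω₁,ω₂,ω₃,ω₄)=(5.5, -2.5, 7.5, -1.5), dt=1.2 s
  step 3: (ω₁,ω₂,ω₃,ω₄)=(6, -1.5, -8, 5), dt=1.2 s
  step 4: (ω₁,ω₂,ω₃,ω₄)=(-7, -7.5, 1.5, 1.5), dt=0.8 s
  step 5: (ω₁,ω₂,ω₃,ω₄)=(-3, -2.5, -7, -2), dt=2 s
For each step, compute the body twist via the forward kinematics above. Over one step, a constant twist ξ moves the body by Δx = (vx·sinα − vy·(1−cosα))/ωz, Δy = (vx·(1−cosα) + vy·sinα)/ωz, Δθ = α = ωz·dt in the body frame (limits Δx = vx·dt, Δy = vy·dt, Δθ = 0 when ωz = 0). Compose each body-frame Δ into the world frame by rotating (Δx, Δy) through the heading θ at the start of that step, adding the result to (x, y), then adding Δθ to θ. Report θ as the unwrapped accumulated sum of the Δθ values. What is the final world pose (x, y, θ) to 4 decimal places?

(-0.8582, -0.4466, -0.0975)

step 1: ξ=(vx,vy,ωz)=(0.0300, -0.3100, 0.1250), dt=0.5 → body Δ=(0.0198, -0.1544, 0.0625) → world pose (0.0198, -0.1544, 0.0625)
step 2: ξ=(vx,vy,ωz)=(0.1800, 0.0200, -0.8500), dt=1.2 → body Δ=(0.1917, -0.0809, -1.0200) → world pose (0.2162, -0.2232, -0.9575)
step 3: ξ=(vx,vy,ωz)=(0.0300, -0.4100, 0.2750), dt=1.2 → body Δ=(0.1158, -0.4772, 0.3300) → world pose (-0.1074, -0.5926, -0.6275)
step 4: ξ=(vx,vy,ωz)=(-0.2300, -0.0100, -0.0250), dt=0.8 → body Δ=(-0.1841, -0.0062, -0.0200) → world pose (-0.2601, -0.4895, -0.6475)
step 5: ξ=(vx,vy,ωz)=(-0.2900, -0.0900, 0.2750), dt=2.0 → body Δ=(-0.5029, -0.3266, 0.5500) → world pose (-0.8582, -0.4466, -0.0975)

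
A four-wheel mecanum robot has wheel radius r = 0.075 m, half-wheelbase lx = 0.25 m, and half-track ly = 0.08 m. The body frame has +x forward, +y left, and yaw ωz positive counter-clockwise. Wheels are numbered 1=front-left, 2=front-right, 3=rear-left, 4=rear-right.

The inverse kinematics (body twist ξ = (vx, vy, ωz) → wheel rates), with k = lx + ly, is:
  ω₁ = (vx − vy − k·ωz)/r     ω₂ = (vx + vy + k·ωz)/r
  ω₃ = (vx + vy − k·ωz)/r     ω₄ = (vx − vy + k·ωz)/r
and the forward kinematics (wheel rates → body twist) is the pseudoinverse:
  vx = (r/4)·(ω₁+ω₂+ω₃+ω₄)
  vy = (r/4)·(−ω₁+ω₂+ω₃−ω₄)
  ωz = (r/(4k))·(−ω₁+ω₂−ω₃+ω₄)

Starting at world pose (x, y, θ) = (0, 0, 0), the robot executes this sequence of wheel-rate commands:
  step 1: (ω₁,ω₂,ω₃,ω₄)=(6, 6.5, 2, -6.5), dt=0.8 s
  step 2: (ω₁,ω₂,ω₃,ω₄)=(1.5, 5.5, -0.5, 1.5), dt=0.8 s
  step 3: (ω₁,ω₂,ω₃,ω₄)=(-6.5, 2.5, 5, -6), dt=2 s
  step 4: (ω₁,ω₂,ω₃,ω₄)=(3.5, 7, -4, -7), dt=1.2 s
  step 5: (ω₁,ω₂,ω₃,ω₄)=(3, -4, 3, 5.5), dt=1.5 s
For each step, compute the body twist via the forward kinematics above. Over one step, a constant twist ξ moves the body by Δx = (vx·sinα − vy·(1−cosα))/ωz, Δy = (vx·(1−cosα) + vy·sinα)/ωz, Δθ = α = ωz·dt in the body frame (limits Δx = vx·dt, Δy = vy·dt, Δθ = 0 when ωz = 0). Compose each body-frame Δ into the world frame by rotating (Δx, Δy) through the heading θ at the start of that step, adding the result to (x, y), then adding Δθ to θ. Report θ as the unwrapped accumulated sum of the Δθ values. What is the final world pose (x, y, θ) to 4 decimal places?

step 1: ξ=(vx,vy,ωz)=(0.1500, 0.1688, -0.4545), dt=0.8 → body Δ=(0.1416, 0.1105, -0.3636) → world pose (0.1416, 0.1105, -0.3636)
step 2: ξ=(vx,vy,ωz)=(0.1500, 0.0375, 0.3409), dt=0.8 → body Δ=(0.1145, 0.0459, 0.2727) → world pose (0.2649, 0.1126, -0.0909)
step 3: ξ=(vx,vy,ωz)=(-0.0937, 0.3750, -0.1136), dt=2.0 → body Δ=(-0.1010, 0.7648, -0.2273) → world pose (0.2338, 0.8834, -0.3182)
step 4: ξ=(vx,vy,ωz)=(-0.0094, 0.1219, 0.0284), dt=1.2 → body Δ=(-0.0137, 0.1460, 0.0341) → world pose (0.2664, 1.0264, -0.2841)
step 5: ξ=(vx,vy,ωz)=(0.1406, -0.1781, -0.2557), dt=1.5 → body Δ=(0.1552, -0.3006, -0.3835) → world pose (0.3311, 0.6943, -0.6676)

(0.3311, 0.6943, -0.6676)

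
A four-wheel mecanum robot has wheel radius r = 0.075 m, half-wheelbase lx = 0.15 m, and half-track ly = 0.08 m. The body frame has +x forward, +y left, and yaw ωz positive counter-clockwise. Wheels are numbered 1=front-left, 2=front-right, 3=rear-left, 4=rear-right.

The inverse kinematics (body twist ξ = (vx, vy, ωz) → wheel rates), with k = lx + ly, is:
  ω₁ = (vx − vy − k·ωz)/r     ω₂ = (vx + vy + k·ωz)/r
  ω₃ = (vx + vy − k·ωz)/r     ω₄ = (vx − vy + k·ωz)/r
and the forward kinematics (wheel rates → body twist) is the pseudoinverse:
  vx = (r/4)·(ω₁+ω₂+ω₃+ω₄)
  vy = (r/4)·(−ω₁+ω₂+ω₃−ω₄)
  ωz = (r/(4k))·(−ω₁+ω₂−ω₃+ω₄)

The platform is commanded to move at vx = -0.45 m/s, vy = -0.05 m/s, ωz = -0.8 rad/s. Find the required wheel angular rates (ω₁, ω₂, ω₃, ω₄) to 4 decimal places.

k = lx + ly = 0.15 + 0.08 = 0.2300;  k·ωz = 0.2300·-0.8 = -0.1840
ω₁ (FL) = (vx − vy − k·ωz)/r = -0.2160/0.075 = -2.8800
ω₂ (FR) = (vx + vy + k·ωz)/r = -0.6840/0.075 = -9.1200
ω₃ (RL) = (vx + vy − k·ωz)/r = -0.3160/0.075 = -4.2133
ω₄ (RR) = (vx − vy + k·ωz)/r = -0.5840/0.075 = -7.7867

(-2.8800, -9.1200, -4.2133, -7.7867)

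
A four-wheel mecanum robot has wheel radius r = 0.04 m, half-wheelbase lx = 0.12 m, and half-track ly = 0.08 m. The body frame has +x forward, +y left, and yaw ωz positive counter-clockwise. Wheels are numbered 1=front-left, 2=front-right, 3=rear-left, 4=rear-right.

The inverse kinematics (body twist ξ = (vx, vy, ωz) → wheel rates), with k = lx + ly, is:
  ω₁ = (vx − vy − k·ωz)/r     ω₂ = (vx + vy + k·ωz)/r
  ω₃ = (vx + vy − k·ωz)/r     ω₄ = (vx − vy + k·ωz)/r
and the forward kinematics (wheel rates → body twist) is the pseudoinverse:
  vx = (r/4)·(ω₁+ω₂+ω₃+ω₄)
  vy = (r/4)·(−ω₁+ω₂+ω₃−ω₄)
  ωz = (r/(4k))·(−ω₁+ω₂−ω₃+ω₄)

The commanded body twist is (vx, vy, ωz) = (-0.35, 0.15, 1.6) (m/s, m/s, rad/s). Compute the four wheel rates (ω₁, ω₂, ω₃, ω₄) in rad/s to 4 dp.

(-20.5000, 3.0000, -13.0000, -4.5000)

k = lx + ly = 0.12 + 0.08 = 0.2000;  k·ωz = 0.2000·1.6 = 0.3200
ω₁ (FL) = (vx − vy − k·ωz)/r = -0.8200/0.04 = -20.5000
ω₂ (FR) = (vx + vy + k·ωz)/r = 0.1200/0.04 = 3.0000
ω₃ (RL) = (vx + vy − k·ωz)/r = -0.5200/0.04 = -13.0000
ω₄ (RR) = (vx − vy + k·ωz)/r = -0.1800/0.04 = -4.5000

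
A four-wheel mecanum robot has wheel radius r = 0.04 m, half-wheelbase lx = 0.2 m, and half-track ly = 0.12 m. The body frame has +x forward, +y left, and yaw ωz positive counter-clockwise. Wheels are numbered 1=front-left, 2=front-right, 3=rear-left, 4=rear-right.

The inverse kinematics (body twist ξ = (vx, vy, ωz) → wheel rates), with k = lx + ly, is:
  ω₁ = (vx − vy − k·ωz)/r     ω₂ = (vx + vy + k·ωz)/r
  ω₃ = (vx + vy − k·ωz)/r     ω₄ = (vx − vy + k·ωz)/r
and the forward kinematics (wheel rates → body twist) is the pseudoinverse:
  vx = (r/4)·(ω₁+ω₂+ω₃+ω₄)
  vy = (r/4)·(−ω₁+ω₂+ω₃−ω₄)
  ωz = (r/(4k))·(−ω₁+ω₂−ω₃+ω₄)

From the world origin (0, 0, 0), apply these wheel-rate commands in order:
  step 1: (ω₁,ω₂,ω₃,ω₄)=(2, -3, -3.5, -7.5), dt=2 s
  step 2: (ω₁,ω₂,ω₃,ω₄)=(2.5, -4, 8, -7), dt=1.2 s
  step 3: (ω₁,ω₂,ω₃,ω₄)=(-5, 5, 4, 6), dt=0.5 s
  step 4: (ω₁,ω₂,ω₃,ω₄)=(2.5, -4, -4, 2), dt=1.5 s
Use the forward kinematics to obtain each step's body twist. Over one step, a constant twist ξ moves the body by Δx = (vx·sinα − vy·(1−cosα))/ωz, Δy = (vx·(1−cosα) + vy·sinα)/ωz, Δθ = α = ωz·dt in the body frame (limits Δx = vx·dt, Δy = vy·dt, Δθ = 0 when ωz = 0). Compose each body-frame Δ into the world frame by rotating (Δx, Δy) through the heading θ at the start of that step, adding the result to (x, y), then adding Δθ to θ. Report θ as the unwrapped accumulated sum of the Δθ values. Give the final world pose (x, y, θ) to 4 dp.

step 1: ξ=(vx,vy,ωz)=(-0.1200, -0.0100, -0.2812), dt=2.0 → body Δ=(-0.2330, 0.0468, -0.5625) → world pose (-0.2330, 0.0468, -0.5625)
step 2: ξ=(vx,vy,ωz)=(-0.0050, 0.0850, -0.6719), dt=1.2 → body Δ=(0.0336, 0.0936, -0.8063) → world pose (-0.1547, 0.1080, -1.3687)
step 3: ξ=(vx,vy,ωz)=(0.1000, 0.0800, 0.3750), dt=0.5 → body Δ=(0.0460, 0.0444, 0.1875) → world pose (-0.1020, 0.0719, -1.1812)
step 4: ξ=(vx,vy,ωz)=(-0.0350, -0.1250, -0.0156), dt=1.5 → body Δ=(-0.0547, -0.1869, -0.0234) → world pose (-0.2956, 0.0516, -1.2047)

(-0.2956, 0.0516, -1.2047)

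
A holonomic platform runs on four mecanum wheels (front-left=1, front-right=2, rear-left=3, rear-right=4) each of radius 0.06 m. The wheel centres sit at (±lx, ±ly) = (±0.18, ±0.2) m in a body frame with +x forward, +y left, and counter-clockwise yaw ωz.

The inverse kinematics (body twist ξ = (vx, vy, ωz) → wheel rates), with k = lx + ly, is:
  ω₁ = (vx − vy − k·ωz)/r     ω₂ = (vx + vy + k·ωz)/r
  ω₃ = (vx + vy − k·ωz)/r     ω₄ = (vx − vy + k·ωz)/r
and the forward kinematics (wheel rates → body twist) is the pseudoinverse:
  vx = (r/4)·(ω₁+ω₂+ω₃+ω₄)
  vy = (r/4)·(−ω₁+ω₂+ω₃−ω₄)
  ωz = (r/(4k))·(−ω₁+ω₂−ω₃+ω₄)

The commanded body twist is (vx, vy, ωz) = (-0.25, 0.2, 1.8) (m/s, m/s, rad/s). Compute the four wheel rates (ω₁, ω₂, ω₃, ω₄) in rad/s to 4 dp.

(-18.9000, 10.5667, -12.2333, 3.9000)

k = lx + ly = 0.18 + 0.2 = 0.3800;  k·ωz = 0.3800·1.8 = 0.6840
ω₁ (FL) = (vx − vy − k·ωz)/r = -1.1340/0.06 = -18.9000
ω₂ (FR) = (vx + vy + k·ωz)/r = 0.6340/0.06 = 10.5667
ω₃ (RL) = (vx + vy − k·ωz)/r = -0.7340/0.06 = -12.2333
ω₄ (RR) = (vx − vy + k·ωz)/r = 0.2340/0.06 = 3.9000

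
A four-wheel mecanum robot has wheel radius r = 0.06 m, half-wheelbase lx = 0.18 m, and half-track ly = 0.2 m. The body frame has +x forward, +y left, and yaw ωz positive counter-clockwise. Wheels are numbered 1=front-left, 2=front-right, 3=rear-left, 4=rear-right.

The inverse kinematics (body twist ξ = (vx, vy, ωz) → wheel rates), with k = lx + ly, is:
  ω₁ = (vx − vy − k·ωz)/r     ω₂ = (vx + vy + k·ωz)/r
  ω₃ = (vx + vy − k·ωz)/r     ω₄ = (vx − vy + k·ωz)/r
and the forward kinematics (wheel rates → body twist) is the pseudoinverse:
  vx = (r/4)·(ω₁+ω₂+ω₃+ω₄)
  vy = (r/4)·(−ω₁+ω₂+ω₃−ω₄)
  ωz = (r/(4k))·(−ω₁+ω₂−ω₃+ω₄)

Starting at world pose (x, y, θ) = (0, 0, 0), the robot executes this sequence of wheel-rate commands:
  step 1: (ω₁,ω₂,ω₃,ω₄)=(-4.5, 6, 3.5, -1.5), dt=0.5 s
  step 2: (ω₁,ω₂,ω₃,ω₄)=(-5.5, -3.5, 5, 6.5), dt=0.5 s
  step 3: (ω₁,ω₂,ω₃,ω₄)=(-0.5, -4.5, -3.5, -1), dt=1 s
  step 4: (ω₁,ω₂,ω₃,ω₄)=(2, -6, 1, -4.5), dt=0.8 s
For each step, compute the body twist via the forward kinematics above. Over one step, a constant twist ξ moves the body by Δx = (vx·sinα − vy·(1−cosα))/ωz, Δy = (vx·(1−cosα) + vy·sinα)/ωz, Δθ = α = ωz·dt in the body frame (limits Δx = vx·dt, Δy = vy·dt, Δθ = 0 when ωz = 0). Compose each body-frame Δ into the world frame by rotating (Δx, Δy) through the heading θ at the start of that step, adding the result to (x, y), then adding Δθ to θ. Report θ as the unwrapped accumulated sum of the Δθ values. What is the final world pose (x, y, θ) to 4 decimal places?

(-0.1804, -0.0148, -0.3079)

step 1: ξ=(vx,vy,ωz)=(0.0525, 0.2325, 0.2171), dt=0.5 → body Δ=(0.0199, 0.1174, 0.1086) → world pose (0.0199, 0.1174, 0.1086)
step 2: ξ=(vx,vy,ωz)=(0.0375, 0.0075, 0.1382), dt=0.5 → body Δ=(0.0186, 0.0044, 0.0691) → world pose (0.0379, 0.1238, 0.1776)
step 3: ξ=(vx,vy,ωz)=(-0.1425, -0.0975, -0.0592), dt=1.0 → body Δ=(-0.1453, -0.0932, -0.0592) → world pose (-0.0886, 0.0064, 0.1184)
step 4: ξ=(vx,vy,ωz)=(-0.1125, -0.0375, -0.5329), dt=0.8 → body Δ=(-0.0936, -0.0102, -0.4263) → world pose (-0.1804, -0.0148, -0.3079)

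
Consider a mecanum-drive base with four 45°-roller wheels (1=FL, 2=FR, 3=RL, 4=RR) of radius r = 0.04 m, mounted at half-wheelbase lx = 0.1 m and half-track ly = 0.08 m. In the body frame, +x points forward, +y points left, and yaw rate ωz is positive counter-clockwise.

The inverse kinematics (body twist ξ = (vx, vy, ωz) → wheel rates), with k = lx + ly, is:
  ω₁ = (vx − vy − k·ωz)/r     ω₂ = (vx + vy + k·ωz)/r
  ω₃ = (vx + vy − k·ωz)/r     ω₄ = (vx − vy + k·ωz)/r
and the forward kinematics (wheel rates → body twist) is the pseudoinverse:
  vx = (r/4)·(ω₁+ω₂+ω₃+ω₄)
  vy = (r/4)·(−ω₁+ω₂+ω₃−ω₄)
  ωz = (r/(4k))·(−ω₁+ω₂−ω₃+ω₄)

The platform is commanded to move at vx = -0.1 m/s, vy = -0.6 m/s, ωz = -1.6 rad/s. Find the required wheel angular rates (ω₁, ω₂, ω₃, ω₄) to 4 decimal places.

k = lx + ly = 0.1 + 0.08 = 0.1800;  k·ωz = 0.1800·-1.6 = -0.2880
ω₁ (FL) = (vx − vy − k·ωz)/r = 0.7880/0.04 = 19.7000
ω₂ (FR) = (vx + vy + k·ωz)/r = -0.9880/0.04 = -24.7000
ω₃ (RL) = (vx + vy − k·ωz)/r = -0.4120/0.04 = -10.3000
ω₄ (RR) = (vx − vy + k·ωz)/r = 0.2120/0.04 = 5.3000

(19.7000, -24.7000, -10.3000, 5.3000)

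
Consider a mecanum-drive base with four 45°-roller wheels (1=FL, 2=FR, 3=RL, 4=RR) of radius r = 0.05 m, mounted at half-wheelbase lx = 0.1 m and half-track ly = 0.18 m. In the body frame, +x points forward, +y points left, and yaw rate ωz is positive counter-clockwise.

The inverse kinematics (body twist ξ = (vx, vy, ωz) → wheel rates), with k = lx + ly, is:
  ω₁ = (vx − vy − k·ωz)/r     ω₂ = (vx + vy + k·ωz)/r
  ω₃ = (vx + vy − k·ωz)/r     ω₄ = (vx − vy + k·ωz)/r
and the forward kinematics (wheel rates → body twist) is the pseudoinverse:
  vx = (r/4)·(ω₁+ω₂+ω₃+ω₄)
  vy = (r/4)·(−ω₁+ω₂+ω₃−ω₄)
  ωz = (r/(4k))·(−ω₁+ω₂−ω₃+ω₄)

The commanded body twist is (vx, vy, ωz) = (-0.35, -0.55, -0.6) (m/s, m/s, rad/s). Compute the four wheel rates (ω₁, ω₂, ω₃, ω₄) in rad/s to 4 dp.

(7.3600, -21.3600, -14.6400, 0.6400)

k = lx + ly = 0.1 + 0.18 = 0.2800;  k·ωz = 0.2800·-0.6 = -0.1680
ω₁ (FL) = (vx − vy − k·ωz)/r = 0.3680/0.05 = 7.3600
ω₂ (FR) = (vx + vy + k·ωz)/r = -1.0680/0.05 = -21.3600
ω₃ (RL) = (vx + vy − k·ωz)/r = -0.7320/0.05 = -14.6400
ω₄ (RR) = (vx − vy + k·ωz)/r = 0.0320/0.05 = 0.6400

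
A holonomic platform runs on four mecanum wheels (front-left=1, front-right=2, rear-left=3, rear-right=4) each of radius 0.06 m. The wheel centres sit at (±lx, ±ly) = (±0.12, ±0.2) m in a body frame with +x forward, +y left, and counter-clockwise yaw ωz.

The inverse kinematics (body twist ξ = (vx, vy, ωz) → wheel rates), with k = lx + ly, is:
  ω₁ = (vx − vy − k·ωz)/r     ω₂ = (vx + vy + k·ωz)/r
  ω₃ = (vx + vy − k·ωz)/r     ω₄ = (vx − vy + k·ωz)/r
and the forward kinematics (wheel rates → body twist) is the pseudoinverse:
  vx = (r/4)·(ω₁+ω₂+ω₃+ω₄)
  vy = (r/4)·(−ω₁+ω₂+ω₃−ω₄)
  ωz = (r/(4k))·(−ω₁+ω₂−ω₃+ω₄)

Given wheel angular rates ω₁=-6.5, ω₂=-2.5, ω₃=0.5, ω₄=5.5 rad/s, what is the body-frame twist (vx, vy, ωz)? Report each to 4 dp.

(-0.0450, -0.0150, 0.4219)

k = lx + ly = 0.12 + 0.2 = 0.3200
ω₁+ω₂+ω₃+ω₄ = -3.0000  →  vx = (0.06/4)·-3.0000 = -0.0450
−ω₁+ω₂+ω₃−ω₄ = -1.0000  →  vy = (0.06/4)·-1.0000 = -0.0150
−ω₁+ω₂−ω₃+ω₄ = 9.0000  →  ωz = (0.06/1.2800)·9.0000 = 0.4219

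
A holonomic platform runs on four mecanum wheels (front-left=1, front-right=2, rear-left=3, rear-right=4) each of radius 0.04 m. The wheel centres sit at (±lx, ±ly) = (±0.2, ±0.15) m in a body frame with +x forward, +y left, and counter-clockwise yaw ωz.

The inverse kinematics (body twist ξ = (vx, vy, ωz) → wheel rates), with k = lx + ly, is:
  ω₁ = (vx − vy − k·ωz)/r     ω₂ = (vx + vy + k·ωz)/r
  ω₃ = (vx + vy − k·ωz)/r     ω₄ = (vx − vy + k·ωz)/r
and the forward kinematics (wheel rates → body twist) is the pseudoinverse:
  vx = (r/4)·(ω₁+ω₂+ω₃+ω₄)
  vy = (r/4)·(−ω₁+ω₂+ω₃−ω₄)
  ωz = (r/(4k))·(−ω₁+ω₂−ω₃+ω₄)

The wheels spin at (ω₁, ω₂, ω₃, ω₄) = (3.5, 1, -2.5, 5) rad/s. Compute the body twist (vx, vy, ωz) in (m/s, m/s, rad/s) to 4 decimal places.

k = lx + ly = 0.2 + 0.15 = 0.3500
ω₁+ω₂+ω₃+ω₄ = 7.0000  →  vx = (0.04/4)·7.0000 = 0.0700
−ω₁+ω₂+ω₃−ω₄ = -10.0000  →  vy = (0.04/4)·-10.0000 = -0.1000
−ω₁+ω₂−ω₃+ω₄ = 5.0000  →  ωz = (0.04/1.4000)·5.0000 = 0.1429

(0.0700, -0.1000, 0.1429)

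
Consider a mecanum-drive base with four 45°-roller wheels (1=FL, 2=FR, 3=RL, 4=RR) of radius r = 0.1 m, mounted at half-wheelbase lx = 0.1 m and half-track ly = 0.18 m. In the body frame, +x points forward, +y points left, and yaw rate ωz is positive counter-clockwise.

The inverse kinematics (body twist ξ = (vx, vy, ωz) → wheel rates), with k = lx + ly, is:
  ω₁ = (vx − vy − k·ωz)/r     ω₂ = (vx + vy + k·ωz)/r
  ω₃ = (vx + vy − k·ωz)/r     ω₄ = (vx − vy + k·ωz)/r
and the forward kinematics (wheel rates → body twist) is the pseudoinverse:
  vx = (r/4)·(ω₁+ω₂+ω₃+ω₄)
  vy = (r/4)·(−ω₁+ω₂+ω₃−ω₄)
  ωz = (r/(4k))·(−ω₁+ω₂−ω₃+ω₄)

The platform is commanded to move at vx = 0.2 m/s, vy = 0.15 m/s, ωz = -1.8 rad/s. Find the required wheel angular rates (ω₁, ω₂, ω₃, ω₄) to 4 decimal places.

k = lx + ly = 0.1 + 0.18 = 0.2800;  k·ωz = 0.2800·-1.8 = -0.5040
ω₁ (FL) = (vx − vy − k·ωz)/r = 0.5540/0.1 = 5.5400
ω₂ (FR) = (vx + vy + k·ωz)/r = -0.1540/0.1 = -1.5400
ω₃ (RL) = (vx + vy − k·ωz)/r = 0.8540/0.1 = 8.5400
ω₄ (RR) = (vx − vy + k·ωz)/r = -0.4540/0.1 = -4.5400

(5.5400, -1.5400, 8.5400, -4.5400)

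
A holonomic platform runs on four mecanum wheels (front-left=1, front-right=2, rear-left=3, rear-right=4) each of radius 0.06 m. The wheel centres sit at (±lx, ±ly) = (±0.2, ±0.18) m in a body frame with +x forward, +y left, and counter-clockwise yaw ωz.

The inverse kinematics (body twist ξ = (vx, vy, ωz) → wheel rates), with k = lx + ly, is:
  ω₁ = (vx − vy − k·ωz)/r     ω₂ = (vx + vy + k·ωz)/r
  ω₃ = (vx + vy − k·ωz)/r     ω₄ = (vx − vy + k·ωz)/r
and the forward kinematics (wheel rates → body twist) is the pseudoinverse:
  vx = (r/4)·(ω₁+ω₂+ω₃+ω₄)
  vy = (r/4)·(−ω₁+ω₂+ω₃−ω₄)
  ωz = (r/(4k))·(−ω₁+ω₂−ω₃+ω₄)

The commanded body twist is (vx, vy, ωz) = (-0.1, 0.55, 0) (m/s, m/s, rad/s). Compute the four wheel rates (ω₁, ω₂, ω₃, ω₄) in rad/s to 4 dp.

k = lx + ly = 0.2 + 0.18 = 0.3800;  k·ωz = 0.3800·0 = 0.0000
ω₁ (FL) = (vx − vy − k·ωz)/r = -0.6500/0.06 = -10.8333
ω₂ (FR) = (vx + vy + k·ωz)/r = 0.4500/0.06 = 7.5000
ω₃ (RL) = (vx + vy − k·ωz)/r = 0.4500/0.06 = 7.5000
ω₄ (RR) = (vx − vy + k·ωz)/r = -0.6500/0.06 = -10.8333

(-10.8333, 7.5000, 7.5000, -10.8333)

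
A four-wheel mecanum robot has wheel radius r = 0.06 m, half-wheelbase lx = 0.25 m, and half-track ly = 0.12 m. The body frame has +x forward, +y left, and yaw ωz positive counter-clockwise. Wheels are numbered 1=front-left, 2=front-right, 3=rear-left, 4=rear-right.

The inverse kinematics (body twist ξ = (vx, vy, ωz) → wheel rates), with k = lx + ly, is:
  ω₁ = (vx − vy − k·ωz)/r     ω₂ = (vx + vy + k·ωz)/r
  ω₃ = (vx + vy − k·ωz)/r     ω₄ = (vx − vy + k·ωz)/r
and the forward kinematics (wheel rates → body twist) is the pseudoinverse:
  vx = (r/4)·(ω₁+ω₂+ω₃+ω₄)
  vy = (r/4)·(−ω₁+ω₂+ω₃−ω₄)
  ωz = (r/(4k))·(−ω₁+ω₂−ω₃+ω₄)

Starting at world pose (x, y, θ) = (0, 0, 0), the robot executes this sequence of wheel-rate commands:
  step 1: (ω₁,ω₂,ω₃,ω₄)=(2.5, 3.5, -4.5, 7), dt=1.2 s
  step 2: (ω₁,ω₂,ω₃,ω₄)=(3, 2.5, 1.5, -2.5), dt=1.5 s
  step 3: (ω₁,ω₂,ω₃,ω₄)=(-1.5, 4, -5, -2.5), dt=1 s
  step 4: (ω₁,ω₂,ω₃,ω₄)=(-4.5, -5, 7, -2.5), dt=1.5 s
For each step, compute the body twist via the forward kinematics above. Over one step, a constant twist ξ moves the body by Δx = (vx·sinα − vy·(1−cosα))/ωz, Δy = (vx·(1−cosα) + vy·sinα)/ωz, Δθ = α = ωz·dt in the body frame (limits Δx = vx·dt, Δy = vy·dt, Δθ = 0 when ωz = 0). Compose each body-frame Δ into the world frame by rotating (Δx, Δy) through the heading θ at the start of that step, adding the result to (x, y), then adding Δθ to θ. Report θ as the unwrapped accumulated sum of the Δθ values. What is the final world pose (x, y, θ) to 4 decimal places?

(-0.0064, 0.1356, 0.0507)

step 1: ξ=(vx,vy,ωz)=(0.1275, -0.1575, 0.5068), dt=1.2 → body Δ=(0.1995, -0.1325, 0.6081) → world pose (0.1995, -0.1325, 0.6081)
step 2: ξ=(vx,vy,ωz)=(0.0675, 0.0525, -0.1824), dt=1.5 → body Δ=(0.1107, 0.0640, -0.2736) → world pose (0.2537, -0.0167, 0.3345)
step 3: ξ=(vx,vy,ωz)=(-0.0750, 0.0450, 0.3243), dt=1.0 → body Δ=(-0.0809, 0.0322, 0.3243) → world pose (0.1667, -0.0129, 0.6588)
step 4: ξ=(vx,vy,ωz)=(-0.0750, 0.1350, -0.4054), dt=1.5 → body Δ=(-0.0460, 0.2234, -0.6081) → world pose (-0.0064, 0.1356, 0.0507)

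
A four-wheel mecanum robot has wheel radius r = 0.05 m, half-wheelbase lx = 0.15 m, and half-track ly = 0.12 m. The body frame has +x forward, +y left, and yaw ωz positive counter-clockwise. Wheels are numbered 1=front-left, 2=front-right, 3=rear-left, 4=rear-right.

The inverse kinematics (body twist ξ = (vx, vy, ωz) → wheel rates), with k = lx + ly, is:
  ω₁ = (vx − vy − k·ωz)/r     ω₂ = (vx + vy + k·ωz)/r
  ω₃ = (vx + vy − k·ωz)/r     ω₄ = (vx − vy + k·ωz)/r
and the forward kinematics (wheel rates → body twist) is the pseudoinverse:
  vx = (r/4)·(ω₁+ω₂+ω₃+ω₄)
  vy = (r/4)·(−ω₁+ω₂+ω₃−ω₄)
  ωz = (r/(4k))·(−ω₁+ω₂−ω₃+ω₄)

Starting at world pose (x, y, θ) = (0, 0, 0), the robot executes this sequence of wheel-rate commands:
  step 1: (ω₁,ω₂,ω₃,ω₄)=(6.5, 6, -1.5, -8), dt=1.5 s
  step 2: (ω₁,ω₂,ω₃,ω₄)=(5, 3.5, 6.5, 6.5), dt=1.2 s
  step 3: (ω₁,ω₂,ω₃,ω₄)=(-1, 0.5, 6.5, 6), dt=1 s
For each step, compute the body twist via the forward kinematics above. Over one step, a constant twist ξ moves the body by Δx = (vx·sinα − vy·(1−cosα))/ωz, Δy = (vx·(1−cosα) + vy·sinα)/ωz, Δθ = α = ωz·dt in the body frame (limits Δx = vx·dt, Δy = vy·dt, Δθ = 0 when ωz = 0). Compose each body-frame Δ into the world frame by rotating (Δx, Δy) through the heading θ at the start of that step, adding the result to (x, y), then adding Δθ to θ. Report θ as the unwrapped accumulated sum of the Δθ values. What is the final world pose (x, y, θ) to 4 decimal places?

step 1: ξ=(vx,vy,ωz)=(0.0375, 0.0750, -0.3241), dt=1.5 → body Δ=(0.0809, 0.0947, -0.4861) → world pose (0.0809, 0.0947, -0.4861)
step 2: ξ=(vx,vy,ωz)=(0.2687, -0.0187, -0.0694), dt=1.2 → body Δ=(0.3212, -0.0359, -0.0833) → world pose (0.3481, -0.0871, -0.5694)
step 3: ξ=(vx,vy,ωz)=(0.1500, 0.0250, 0.0463), dt=1.0 → body Δ=(0.1494, 0.0285, 0.0463) → world pose (0.4892, -0.1436, -0.5231)

(0.4892, -0.1436, -0.5231)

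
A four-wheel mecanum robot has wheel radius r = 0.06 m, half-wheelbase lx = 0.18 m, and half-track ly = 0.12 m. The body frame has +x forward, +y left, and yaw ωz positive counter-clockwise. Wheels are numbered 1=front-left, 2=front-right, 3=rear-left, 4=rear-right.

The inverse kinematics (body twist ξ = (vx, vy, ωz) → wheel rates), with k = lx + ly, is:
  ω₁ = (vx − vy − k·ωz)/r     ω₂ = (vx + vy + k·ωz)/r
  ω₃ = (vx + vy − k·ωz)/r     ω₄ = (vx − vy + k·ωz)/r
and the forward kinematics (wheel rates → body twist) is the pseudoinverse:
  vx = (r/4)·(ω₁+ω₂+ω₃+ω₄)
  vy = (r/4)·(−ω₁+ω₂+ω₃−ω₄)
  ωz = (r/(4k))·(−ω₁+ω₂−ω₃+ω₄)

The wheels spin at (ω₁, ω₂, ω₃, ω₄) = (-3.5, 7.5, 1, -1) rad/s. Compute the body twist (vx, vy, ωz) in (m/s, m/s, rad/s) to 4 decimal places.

(0.0600, 0.1950, 0.4500)

k = lx + ly = 0.18 + 0.12 = 0.3000
ω₁+ω₂+ω₃+ω₄ = 4.0000  →  vx = (0.06/4)·4.0000 = 0.0600
−ω₁+ω₂+ω₃−ω₄ = 13.0000  →  vy = (0.06/4)·13.0000 = 0.1950
−ω₁+ω₂−ω₃+ω₄ = 9.0000  →  ωz = (0.06/1.2000)·9.0000 = 0.4500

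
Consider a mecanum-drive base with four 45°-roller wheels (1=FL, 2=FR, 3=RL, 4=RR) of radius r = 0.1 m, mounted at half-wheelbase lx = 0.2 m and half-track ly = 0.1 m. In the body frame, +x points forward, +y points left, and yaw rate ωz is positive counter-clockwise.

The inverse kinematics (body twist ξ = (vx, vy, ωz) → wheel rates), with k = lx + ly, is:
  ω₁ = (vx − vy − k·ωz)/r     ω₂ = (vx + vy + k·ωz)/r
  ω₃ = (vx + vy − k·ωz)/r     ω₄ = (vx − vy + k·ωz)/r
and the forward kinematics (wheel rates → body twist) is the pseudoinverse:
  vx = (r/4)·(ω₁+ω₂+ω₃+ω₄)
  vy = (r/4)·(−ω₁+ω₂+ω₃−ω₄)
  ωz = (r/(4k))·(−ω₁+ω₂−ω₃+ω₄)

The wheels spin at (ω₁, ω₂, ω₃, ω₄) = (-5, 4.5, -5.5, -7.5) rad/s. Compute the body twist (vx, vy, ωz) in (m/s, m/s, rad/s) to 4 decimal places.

k = lx + ly = 0.2 + 0.1 = 0.3000
ω₁+ω₂+ω₃+ω₄ = -13.5000  →  vx = (0.1/4)·-13.5000 = -0.3375
−ω₁+ω₂+ω₃−ω₄ = 11.5000  →  vy = (0.1/4)·11.5000 = 0.2875
−ω₁+ω₂−ω₃+ω₄ = 7.5000  →  ωz = (0.1/1.2000)·7.5000 = 0.6250

(-0.3375, 0.2875, 0.6250)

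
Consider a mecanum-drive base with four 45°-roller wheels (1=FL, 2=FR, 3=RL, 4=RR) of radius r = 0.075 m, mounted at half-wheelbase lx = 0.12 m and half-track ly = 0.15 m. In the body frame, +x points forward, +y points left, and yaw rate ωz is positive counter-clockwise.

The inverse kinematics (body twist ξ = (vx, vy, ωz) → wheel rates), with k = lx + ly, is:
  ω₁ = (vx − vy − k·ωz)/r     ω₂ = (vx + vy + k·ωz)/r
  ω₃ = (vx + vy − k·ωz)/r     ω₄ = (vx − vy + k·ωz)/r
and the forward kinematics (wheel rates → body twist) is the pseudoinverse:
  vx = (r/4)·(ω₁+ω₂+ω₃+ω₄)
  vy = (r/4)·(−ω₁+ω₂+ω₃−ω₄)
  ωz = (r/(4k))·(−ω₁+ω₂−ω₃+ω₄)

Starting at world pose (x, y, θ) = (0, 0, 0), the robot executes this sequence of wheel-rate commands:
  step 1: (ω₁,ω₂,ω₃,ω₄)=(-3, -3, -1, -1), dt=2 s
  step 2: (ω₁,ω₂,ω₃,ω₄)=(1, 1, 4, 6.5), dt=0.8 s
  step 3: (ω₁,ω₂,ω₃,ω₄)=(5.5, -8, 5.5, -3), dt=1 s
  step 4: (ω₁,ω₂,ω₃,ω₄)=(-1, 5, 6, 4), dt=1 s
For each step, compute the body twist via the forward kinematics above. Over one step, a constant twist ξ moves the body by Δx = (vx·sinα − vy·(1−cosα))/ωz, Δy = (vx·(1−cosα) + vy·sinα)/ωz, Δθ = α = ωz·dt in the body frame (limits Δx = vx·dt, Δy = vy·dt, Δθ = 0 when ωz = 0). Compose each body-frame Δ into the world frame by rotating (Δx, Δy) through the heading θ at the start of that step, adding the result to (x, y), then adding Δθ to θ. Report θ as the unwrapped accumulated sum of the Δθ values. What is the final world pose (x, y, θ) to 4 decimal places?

(0.0642, -0.2944, -1.1111)

step 1: ξ=(vx,vy,ωz)=(-0.1500, 0.0000, 0.0000), dt=2.0 → body Δ=(-0.3000, 0.0000, 0.0000) → world pose (-0.3000, 0.0000, 0.0000)
step 2: ξ=(vx,vy,ωz)=(0.2344, -0.0469, 0.1736), dt=0.8 → body Δ=(0.1895, -0.0244, 0.1389) → world pose (-0.1105, -0.0244, 0.1389)
step 3: ξ=(vx,vy,ωz)=(0.0000, -0.0938, -1.5278), dt=1.0 → body Δ=(-0.0587, -0.0613, -1.5278) → world pose (-0.1602, -0.0932, -1.3889)
step 4: ξ=(vx,vy,ωz)=(0.2625, 0.1500, 0.2778), dt=1.0 → body Δ=(0.2384, 0.1843, 0.2778) → world pose (0.0642, -0.2944, -1.1111)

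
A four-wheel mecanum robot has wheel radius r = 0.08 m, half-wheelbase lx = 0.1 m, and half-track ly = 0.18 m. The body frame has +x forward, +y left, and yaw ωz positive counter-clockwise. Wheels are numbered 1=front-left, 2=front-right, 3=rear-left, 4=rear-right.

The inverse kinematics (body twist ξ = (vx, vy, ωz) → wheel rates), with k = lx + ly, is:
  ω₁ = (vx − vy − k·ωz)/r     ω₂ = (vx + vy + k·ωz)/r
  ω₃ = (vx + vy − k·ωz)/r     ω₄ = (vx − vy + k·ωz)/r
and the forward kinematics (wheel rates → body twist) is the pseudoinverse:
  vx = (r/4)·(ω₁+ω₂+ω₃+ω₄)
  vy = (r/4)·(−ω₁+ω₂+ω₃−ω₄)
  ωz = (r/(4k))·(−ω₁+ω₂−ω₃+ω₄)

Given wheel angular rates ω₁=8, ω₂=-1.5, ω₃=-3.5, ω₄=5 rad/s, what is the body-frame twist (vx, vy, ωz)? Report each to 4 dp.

(0.1600, -0.3600, -0.0714)

k = lx + ly = 0.1 + 0.18 = 0.2800
ω₁+ω₂+ω₃+ω₄ = 8.0000  →  vx = (0.08/4)·8.0000 = 0.1600
−ω₁+ω₂+ω₃−ω₄ = -18.0000  →  vy = (0.08/4)·-18.0000 = -0.3600
−ω₁+ω₂−ω₃+ω₄ = -1.0000  →  ωz = (0.08/1.1200)·-1.0000 = -0.0714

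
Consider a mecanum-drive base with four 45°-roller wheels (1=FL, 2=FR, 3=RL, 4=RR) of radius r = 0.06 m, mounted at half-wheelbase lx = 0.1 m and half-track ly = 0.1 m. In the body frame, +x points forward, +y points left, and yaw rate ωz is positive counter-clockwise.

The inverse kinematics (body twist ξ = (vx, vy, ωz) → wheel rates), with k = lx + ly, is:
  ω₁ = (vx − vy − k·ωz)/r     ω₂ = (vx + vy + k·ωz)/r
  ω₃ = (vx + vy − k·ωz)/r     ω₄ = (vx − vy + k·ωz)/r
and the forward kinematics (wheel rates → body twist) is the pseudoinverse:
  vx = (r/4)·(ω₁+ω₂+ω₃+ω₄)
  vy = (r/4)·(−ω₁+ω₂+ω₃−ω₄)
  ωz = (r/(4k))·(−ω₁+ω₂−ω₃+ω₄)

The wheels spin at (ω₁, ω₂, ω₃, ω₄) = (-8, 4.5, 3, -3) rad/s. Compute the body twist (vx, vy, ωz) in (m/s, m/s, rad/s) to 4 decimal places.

k = lx + ly = 0.1 + 0.1 = 0.2000
ω₁+ω₂+ω₃+ω₄ = -3.5000  →  vx = (0.06/4)·-3.5000 = -0.0525
−ω₁+ω₂+ω₃−ω₄ = 18.5000  →  vy = (0.06/4)·18.5000 = 0.2775
−ω₁+ω₂−ω₃+ω₄ = 6.5000  →  ωz = (0.06/0.8000)·6.5000 = 0.4875

(-0.0525, 0.2775, 0.4875)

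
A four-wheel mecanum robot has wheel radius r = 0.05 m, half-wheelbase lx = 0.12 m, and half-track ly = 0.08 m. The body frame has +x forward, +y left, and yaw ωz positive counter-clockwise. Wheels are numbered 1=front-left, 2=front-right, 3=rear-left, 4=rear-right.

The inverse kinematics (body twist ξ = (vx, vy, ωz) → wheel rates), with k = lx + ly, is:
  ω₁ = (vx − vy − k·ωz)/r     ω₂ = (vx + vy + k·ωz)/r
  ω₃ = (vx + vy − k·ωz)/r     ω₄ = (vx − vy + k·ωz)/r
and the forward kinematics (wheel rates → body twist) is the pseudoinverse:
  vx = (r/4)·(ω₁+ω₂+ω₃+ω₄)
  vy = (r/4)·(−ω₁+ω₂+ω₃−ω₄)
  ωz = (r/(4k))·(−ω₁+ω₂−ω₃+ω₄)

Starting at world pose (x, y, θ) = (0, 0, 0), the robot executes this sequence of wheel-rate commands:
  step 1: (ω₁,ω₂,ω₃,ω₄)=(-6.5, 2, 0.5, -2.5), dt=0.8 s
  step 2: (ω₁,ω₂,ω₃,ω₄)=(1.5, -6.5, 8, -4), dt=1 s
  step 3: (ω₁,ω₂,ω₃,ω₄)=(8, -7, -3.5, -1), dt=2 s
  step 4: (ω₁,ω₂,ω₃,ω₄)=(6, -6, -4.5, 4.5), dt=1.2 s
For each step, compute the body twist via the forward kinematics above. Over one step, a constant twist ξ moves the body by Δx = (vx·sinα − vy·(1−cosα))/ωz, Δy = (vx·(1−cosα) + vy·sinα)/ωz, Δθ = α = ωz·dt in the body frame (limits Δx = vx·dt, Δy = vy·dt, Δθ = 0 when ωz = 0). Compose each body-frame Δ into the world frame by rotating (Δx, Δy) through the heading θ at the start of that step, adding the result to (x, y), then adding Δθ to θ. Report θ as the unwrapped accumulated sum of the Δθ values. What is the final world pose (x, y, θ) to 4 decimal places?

step 1: ξ=(vx,vy,ωz)=(-0.0813, 0.1438, 0.3438), dt=0.8 → body Δ=(-0.0799, 0.1047, 0.2750) → world pose (-0.0799, 0.1047, 0.2750)
step 2: ξ=(vx,vy,ωz)=(-0.0125, 0.0500, -1.2500), dt=1.0 → body Δ=(0.0179, 0.0448, -1.2500) → world pose (-0.0748, 0.1527, -0.9750)
step 3: ξ=(vx,vy,ωz)=(-0.0438, -0.2188, -0.7812), dt=2.0 → body Δ=(-0.3337, -0.2245, -1.5625) → world pose (-0.4479, 0.3029, -2.5375)
step 4: ξ=(vx,vy,ωz)=(0.0000, -0.2625, -0.1875), dt=1.2 → body Δ=(-0.0353, -0.3123, -0.2250) → world pose (-0.5962, 0.5800, -2.7625)

(-0.5962, 0.5800, -2.7625)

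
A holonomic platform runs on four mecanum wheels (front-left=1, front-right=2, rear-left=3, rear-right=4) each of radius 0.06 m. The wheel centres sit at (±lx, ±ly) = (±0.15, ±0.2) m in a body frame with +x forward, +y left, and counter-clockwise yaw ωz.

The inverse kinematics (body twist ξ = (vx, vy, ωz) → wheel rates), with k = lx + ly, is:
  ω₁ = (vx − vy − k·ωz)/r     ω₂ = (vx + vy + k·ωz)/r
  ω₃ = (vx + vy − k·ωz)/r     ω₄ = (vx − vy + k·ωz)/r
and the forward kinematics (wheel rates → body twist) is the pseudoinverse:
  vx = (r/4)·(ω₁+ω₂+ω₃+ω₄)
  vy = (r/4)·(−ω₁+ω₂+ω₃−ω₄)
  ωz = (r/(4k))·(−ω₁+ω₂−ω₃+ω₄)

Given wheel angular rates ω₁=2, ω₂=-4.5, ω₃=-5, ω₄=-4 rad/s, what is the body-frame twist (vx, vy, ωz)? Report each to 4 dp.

k = lx + ly = 0.15 + 0.2 = 0.3500
ω₁+ω₂+ω₃+ω₄ = -11.5000  →  vx = (0.06/4)·-11.5000 = -0.1725
−ω₁+ω₂+ω₃−ω₄ = -7.5000  →  vy = (0.06/4)·-7.5000 = -0.1125
−ω₁+ω₂−ω₃+ω₄ = -5.5000  →  ωz = (0.06/1.4000)·-5.5000 = -0.2357

(-0.1725, -0.1125, -0.2357)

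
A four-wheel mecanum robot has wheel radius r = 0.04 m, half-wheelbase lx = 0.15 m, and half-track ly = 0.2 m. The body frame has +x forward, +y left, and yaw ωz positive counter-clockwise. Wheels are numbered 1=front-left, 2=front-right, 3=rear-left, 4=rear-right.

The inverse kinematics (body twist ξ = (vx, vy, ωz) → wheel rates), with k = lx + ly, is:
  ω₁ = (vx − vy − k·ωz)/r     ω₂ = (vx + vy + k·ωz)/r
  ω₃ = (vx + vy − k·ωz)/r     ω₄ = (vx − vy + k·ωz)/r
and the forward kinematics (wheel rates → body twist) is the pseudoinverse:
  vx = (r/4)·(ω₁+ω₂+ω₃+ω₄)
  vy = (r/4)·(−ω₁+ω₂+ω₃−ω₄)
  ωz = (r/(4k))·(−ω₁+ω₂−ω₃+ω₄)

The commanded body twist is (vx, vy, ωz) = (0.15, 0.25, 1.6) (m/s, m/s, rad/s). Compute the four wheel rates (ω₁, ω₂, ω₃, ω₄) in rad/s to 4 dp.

(-16.5000, 24.0000, -4.0000, 11.5000)

k = lx + ly = 0.15 + 0.2 = 0.3500;  k·ωz = 0.3500·1.6 = 0.5600
ω₁ (FL) = (vx − vy − k·ωz)/r = -0.6600/0.04 = -16.5000
ω₂ (FR) = (vx + vy + k·ωz)/r = 0.9600/0.04 = 24.0000
ω₃ (RL) = (vx + vy − k·ωz)/r = -0.1600/0.04 = -4.0000
ω₄ (RR) = (vx − vy + k·ωz)/r = 0.4600/0.04 = 11.5000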